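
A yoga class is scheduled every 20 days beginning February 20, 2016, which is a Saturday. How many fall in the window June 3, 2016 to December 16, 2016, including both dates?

10

Occurrences land 20·i days after February 20, 2016 for i = 0, 1, 2, …
June 3, 2016 is 104 days after the start; 104 ÷ 20 = 5 remainder 4; since the remainder is 4, round up to i = 6. First occurrence in the window: #7 on June 19, 2016 (6×20 = 120 days in).
December 16, 2016 is 300 days after the start; 300 ÷ 20 = 15 remainder 0. Last occurrence in the window: #16 on December 16, 2016.
Occurrences #7 through #16: 10 in total.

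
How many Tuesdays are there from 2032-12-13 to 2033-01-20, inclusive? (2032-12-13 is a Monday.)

2032-12-13 is a Monday; the first Tuesday on or after it is 2032-12-14 (1 day later).
From 2032-12-14 to 2033-01-20: 17 + 20 = 37 days (rest of December, January).
37 ÷ 7 = 5 full weeks with remainder 2, so 5 more Tuesdays after the first → 6.

6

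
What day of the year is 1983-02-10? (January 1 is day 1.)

Days in months before February: 31 = 31.
Plus 10 days into February → day 41.

41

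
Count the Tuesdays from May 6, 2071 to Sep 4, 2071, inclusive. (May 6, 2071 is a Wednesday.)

May 6, 2071 is a Wednesday; the first Tuesday on or after it is May 12, 2071 (6 days later).
From May 12, 2071 to Sep 4, 2071: 19 + 30 + 31 + 31 + 4 = 115 days (rest of May, Jun, Jul, Aug, Sep).
115 ÷ 7 = 16 full weeks with remainder 3, so 16 more Tuesdays after the first → 17.

17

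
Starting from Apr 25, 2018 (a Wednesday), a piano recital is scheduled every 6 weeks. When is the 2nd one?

The 2nd occurrence is 1 interval after the first: 1 × 42 = 42 days after Apr 25, 2018.
Apr has 30 days — 5 days to the end of Apr leaves 37.
May has 31 days (6 left).
6 days into Jun → Jun 6, 2018.

Jun 6, 2018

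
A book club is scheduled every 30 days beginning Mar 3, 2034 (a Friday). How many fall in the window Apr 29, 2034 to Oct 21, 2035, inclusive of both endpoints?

Occurrences land 30·i days after Mar 3, 2034 for i = 0, 1, 2, …
Apr 29, 2034 is 57 days after the start; 57 ÷ 30 = 1 remainder 27; since the remainder is 27, round up to i = 2. First occurrence in the window: #3 on May 2, 2034 (2×30 = 60 days in).
Oct 21, 2035 is 597 days after the start; 597 ÷ 30 = 19 remainder 27. Last occurrence in the window: #20 on Sep 24, 2035.
Occurrences #3 through #20: 18 in total.

18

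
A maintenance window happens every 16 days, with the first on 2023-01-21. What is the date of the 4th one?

2023-03-10

The 4th occurrence is 3 intervals after the first: 3 × 16 = 48 days after 2023-01-21.
January has 31 days — 10 days to the end of January leaves 38.
February has 28 days (10 left).
10 days into March → 2023-03-10.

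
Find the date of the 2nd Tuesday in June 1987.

June 9, 1987

The first Tuesday of June 1987 is June 2.
The 2nd Tuesday is 1 weeks later: 2 + 7 = 9.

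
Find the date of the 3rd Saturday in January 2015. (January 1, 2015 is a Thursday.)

January 2015 begins on a Thursday, so the first Saturday is January 3 (2 days later).
The 3rd Saturday is 2 weeks later: 3 + 14 = 17.

January 17, 2015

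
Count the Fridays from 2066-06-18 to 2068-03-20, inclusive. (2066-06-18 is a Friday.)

2066-06-18 is a Friday; the first Friday on or after it is 2066-06-18.
From 2066-06-18 to 2068-03-20: 196 + 365 + 80 = 641 days (rest of 2066, 2067, to 2068-03-20 in 2068).
641 ÷ 7 = 91 full weeks with remainder 4, so 91 more Fridays after the first → 92.

92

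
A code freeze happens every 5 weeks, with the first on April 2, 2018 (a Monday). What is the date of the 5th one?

August 20, 2018

The 5th occurrence is 4 intervals after the first: 4 × 35 = 140 days after April 2, 2018.
April has 30 days — 28 days to the end of April leaves 112.
May has 31 days (81 left).
June has 30 days (51 left).
July has 31 days (20 left).
20 days into August → August 20, 2018.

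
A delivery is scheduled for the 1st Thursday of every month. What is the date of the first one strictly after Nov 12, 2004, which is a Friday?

Nov 2004 starts on a Monday, so its 1st Thursday is Nov 4, 2004 (3 days in).
That is not after Nov 12, 2004, so look at Dec 2004.
Dec 2004 starts on a Wednesday, so its 1st Thursday is Dec 2, 2004 (1 day in).

Dec 2, 2004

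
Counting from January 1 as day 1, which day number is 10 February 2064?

Days in months before February: 31 = 31.
Plus 10 days into February → day 41.

41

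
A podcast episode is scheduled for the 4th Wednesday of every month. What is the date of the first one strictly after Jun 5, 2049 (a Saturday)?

Jun 23, 2049

Jun 2049 starts on a Tuesday; its first Wednesday is the 2nd, so the 4th Wednesday is the 23rd — Jun 23, 2049.
Jun 23, 2049 is after Jun 5, 2049, so that is the next one.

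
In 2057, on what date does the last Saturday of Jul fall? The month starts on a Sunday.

Jul 2057 begins on a Sunday, so the first Saturday is Jul 7 (6 days later).
Jul 2057 has 31 days. Adding weeks: 7, 14, 21, 28 — the last one ≤ 31 is the 28th.

Jul 28, 2057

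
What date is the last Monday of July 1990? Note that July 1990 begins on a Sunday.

July 1990 begins on a Sunday, so the first Monday is July 2 (1 day later).
July 1990 has 31 days. Adding weeks: 2, 9, 16, 23, 30 — the last one ≤ 31 is the 30th.

30 July 1990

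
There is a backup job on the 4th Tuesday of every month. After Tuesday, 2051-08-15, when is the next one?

2051-08-22

August 2051 starts on a Tuesday; its first Tuesday is the 1st, so the 4th Tuesday is the 22nd — 2051-08-22.
2051-08-22 is after 2051-08-15, so that is the next one.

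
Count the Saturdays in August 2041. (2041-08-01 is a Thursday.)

5

2041-08-01 is a Thursday; the first Saturday on or after it is 2041-08-03 (2 days later).
From 2041-08-03 to 2041-08-31 is 31 − 3 = 28 days.
28 ÷ 7 = 4 full weeks with remainder 0, so 4 more Saturdays after the first → 5.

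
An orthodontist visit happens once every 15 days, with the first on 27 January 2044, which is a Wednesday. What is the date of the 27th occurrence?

20 February 2045

The 27th occurrence is 26 intervals after the first: 26 × 15 = 390 days after 27 January 2044.
January has 31 days — 4 days to the end of January leaves 386.
February has 29 days (357 left).
March has 31 days (326 left).
April has 30 days (296 left).
May has 31 days (265 left).
June has 30 days (235 left).
July has 31 days (204 left).
August has 31 days (173 left).
September has 30 days (143 left).
October has 31 days (112 left).
November has 30 days (82 left).
December has 31 days (51 left).
January has 31 days (20 left).
20 days into February → 20 February 2045.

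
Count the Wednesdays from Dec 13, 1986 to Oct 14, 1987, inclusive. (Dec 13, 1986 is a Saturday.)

44

Dec 13, 1986 is a Saturday; the first Wednesday on or after it is Dec 17, 1986 (4 days later).
From Dec 17, 1986 to Oct 14, 1987: 14 + 31 + 28 + 31 + 30 + 31 + 30 + 31 + 31 + 30 + 14 = 301 days (rest of Dec, Jan, Feb, Mar, Apr, May, Jun, Jul, Aug, Sep, Oct).
301 ÷ 7 = 43 full weeks with remainder 0, so 43 more Wednesdays after the first → 44.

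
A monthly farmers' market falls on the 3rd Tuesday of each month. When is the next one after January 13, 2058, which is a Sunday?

January 15, 2058

January 2058 starts on a Tuesday; its first Tuesday is the 1st, so the 3rd Tuesday is the 15th — January 15, 2058.
January 15, 2058 is after January 13, 2058, so that is the next one.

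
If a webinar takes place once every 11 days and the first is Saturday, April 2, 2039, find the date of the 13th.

The 13th occurrence is 12 intervals after the first: 12 × 11 = 132 days after April 2, 2039.
April has 30 days — 28 days to the end of April leaves 104.
May has 31 days (73 left).
June has 30 days (43 left).
July has 31 days (12 left).
12 days into August → August 12, 2039.

August 12, 2039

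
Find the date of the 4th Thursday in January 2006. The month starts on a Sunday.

26 January 2006

January 2006 begins on a Sunday, so the first Thursday is January 5 (4 days later).
The 4th Thursday is 3 weeks later: 5 + 21 = 26.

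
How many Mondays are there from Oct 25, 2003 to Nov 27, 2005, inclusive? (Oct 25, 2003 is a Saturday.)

109

Oct 25, 2003 is a Saturday; the first Monday on or after it is Oct 27, 2003 (2 days later).
From Oct 27, 2003 to Nov 27, 2005: 65 + 366 + 331 = 762 days (rest of 2003, 2004, to Nov 27, 2005 in 2005).
762 ÷ 7 = 108 full weeks with remainder 6, so 108 more Mondays after the first → 109.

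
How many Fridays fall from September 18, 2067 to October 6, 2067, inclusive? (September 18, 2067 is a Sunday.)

September 18, 2067 is a Sunday; the first Friday on or after it is September 23, 2067 (5 days later).
From September 23, 2067 to October 6, 2067: 7 + 6 = 13 days (rest of September, October).
13 ÷ 7 = 1 full weeks with remainder 6, so 1 more Fridays after the first → 2.

2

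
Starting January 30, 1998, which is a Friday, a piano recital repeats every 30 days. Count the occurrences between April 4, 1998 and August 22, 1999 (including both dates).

16

Occurrences land 30·i days after January 30, 1998 for i = 0, 1, 2, …
April 4, 1998 is 64 days after the start; 64 ÷ 30 = 2 remainder 4; since the remainder is 4, round up to i = 3. First occurrence in the window: #4 on April 30, 1998 (3×30 = 90 days in).
August 22, 1999 is 569 days after the start; 569 ÷ 30 = 18 remainder 29. Last occurrence in the window: #19 on July 24, 1999.
Occurrences #4 through #19: 16 in total.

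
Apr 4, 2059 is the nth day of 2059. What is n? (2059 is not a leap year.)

94

Days in months before Apr: 31 + 28 + 31 = 90.
Plus 4 days into Apr → day 94.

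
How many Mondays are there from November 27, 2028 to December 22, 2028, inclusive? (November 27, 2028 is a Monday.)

November 27, 2028 is a Monday; the first Monday on or after it is November 27, 2028.
From November 27, 2028 to December 22, 2028: 3 + 22 = 25 days (rest of November, December).
25 ÷ 7 = 3 full weeks with remainder 4, so 3 more Mondays after the first → 4.

4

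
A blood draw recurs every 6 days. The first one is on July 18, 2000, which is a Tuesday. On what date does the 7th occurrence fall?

August 23, 2000

The 7th occurrence is 6 intervals after the first: 6 × 6 = 36 days after July 18, 2000.
July has 31 days — 13 days to the end of July leaves 23.
23 days into August → August 23, 2000.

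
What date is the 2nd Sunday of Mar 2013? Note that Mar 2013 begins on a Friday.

Mar 10, 2013

Mar 2013 begins on a Friday, so the first Sunday is Mar 3 (2 days later).
The 2nd Sunday is 1 weeks later: 3 + 7 = 10.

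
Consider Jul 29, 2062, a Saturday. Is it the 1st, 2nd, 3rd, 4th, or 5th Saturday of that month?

5th

Day 29 falls in week ⌈29/7⌉ of the month.
Days 1–7 hold the 1st Saturday, 8–14 the 2nd, 15–21 the 3rd, 22–28 the 4th, 29–31 the 5th.
29 is in the range for the 5th.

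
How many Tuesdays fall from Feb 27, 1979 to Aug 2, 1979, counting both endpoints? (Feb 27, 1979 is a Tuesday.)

Feb 27, 1979 is a Tuesday; the first Tuesday on or after it is Feb 27, 1979.
From Feb 27, 1979 to Aug 2, 1979: 1 + 31 + 30 + 31 + 30 + 31 + 2 = 156 days (rest of Feb, Mar, Apr, May, Jun, Jul, Aug).
156 ÷ 7 = 22 full weeks with remainder 2, so 22 more Tuesdays after the first → 23.

23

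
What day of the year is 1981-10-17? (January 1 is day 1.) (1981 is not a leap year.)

290

Days in months before October: 31 + 28 + 31 + 30 + 31 + 30 + 31 + 31 + 30 = 273.
Plus 17 days into October → day 290.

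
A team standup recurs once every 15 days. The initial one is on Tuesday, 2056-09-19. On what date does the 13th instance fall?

The 13th occurrence is 12 intervals after the first: 12 × 15 = 180 days after 2056-09-19.
September has 30 days — 11 days to the end of September leaves 169.
October has 31 days (138 left).
November has 30 days (108 left).
December has 31 days (77 left).
January has 31 days (46 left).
February has 28 days (18 left).
18 days into March → 2057-03-18.

2057-03-18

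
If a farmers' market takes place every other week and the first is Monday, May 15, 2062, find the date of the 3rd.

June 12, 2062

The 3rd occurrence is 2 intervals after the first: 2 × 14 = 28 days after May 15, 2062.
May has 31 days — 16 days to the end of May leaves 12.
12 days into June → June 12, 2062.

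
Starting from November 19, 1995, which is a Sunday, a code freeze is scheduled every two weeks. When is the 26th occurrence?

November 3, 1996

The 26th occurrence is 25 intervals after the first: 25 × 14 = 350 days after November 19, 1995.
November has 30 days — 11 days to the end of November leaves 339.
December has 31 days (308 left).
January has 31 days (277 left).
February has 29 days (248 left).
March has 31 days (217 left).
April has 30 days (187 left).
May has 31 days (156 left).
June has 30 days (126 left).
July has 31 days (95 left).
August has 31 days (64 left).
September has 30 days (34 left).
October has 31 days (3 left).
3 days into November → November 3, 1996.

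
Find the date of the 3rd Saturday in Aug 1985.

Aug 1985 begins on a Thursday, so the first Saturday is Aug 3 (2 days later).
The 3rd Saturday is 2 weeks later: 3 + 14 = 17.

Aug 17, 1985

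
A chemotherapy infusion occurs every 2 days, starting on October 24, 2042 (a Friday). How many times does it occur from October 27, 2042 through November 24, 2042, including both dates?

Occurrences land 2·i days after October 24, 2042 for i = 0, 1, 2, …
October 27, 2042 is 3 days after the start; 3 ÷ 2 = 1 remainder 1; since the remainder is 1, round up to i = 2. First occurrence in the window: #3 on October 28, 2042 (2×2 = 4 days in).
November 24, 2042 is 31 days after the start; 31 ÷ 2 = 15 remainder 1. Last occurrence in the window: #16 on November 23, 2042.
Occurrences #3 through #16: 14 in total.

14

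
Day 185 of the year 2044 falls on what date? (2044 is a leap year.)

July 3, 2044

January has 31 days (185 − 31 = 154 remain).
February has 29 days (154 − 29 = 125 remain).
March has 31 days (125 − 31 = 94 remain).
April has 30 days (94 − 30 = 64 remain).
May has 31 days (64 − 31 = 33 remain).
June has 30 days (33 − 30 = 3 remain).
3 into July → July 3.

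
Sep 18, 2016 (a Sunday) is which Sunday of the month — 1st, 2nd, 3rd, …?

Day 18 falls in week ⌈18/7⌉ of the month.
Days 1–7 hold the 1st Sunday, 8–14 the 2nd, 15–21 the 3rd, 22–28 the 4th, 29–31 the 5th.
18 is in the range for the 3rd.

3rd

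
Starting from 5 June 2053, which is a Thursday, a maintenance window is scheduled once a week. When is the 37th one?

The 37th occurrence is 36 intervals after the first: 36 × 7 = 252 days after 5 June 2053.
June has 30 days — 25 days to the end of June leaves 227.
July has 31 days (196 left).
August has 31 days (165 left).
September has 30 days (135 left).
October has 31 days (104 left).
November has 30 days (74 left).
December has 31 days (43 left).
January has 31 days (12 left).
12 days into February → 12 February 2054.

12 February 2054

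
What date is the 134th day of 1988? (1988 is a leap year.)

May 13, 1988

Jan has 31 days (134 − 31 = 103 remain).
Feb has 29 days (103 − 29 = 74 remain).
Mar has 31 days (74 − 31 = 43 remain).
Apr has 30 days (43 − 30 = 13 remain).
13 into May → May 13.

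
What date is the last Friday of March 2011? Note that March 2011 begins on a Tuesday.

2011-03-25

March 2011 begins on a Tuesday, so the first Friday is March 4 (3 days later).
March 2011 has 31 days. Adding weeks: 4, 11, 18, 25 — the last one ≤ 31 is the 25th.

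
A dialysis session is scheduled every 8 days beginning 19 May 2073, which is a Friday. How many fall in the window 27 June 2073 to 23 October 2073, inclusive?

Occurrences land 8·i days after 19 May 2073 for i = 0, 1, 2, …
27 June 2073 is 39 days after the start; 39 ÷ 8 = 4 remainder 7; since the remainder is 7, round up to i = 5. First occurrence in the window: #6 on 28 June 2073 (5×8 = 40 days in).
23 October 2073 is 157 days after the start; 157 ÷ 8 = 19 remainder 5. Last occurrence in the window: #20 on 18 October 2073.
Occurrences #6 through #20: 15 in total.

15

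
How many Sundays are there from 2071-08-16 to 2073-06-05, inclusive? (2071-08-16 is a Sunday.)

2071-08-16 is a Sunday; the first Sunday on or after it is 2071-08-16.
From 2071-08-16 to 2073-06-05: 137 + 366 + 156 = 659 days (rest of 2071, 2072, to 2073-06-05 in 2073).
659 ÷ 7 = 94 full weeks with remainder 1, so 94 more Sundays after the first → 95.

95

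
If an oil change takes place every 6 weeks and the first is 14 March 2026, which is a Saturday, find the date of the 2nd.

25 April 2026

The 2nd occurrence is 1 interval after the first: 1 × 42 = 42 days after 14 March 2026.
March has 31 days — 17 days to the end of March leaves 25.
25 days into April → 25 April 2026.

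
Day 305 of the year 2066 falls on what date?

2066-11-01

January has 31 days (305 − 31 = 274 remain).
February has 28 days (274 − 28 = 246 remain).
March has 31 days (246 − 31 = 215 remain).
April has 30 days (215 − 30 = 185 remain).
May has 31 days (185 − 31 = 154 remain).
June has 30 days (154 − 30 = 124 remain).
July has 31 days (124 − 31 = 93 remain).
August has 31 days (93 − 31 = 62 remain).
September has 30 days (62 − 30 = 32 remain).
October has 31 days (32 − 31 = 1 remain).
1 into November → November 1.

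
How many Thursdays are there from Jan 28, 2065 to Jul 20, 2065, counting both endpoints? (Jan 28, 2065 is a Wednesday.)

Jan 28, 2065 is a Wednesday; the first Thursday on or after it is Jan 29, 2065 (1 day later).
From Jan 29, 2065 to Jul 20, 2065: 2 + 28 + 31 + 30 + 31 + 30 + 20 = 172 days (rest of Jan, Feb, Mar, Apr, May, Jun, Jul).
172 ÷ 7 = 24 full weeks with remainder 4, so 24 more Thursdays after the first → 25.

25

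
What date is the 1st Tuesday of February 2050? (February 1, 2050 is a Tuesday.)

2050-02-01

February 2050 begins on a Tuesday, so the first Tuesday is February 1.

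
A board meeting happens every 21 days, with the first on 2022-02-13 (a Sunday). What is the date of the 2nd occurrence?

2022-03-06

The 2nd occurrence is 1 interval after the first: 1 × 21 = 21 days after 2022-02-13.
February has 28 days — 15 days to the end of February leaves 6.
6 days into March → 2022-03-06.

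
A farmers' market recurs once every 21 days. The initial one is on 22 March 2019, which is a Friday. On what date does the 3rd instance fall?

3 May 2019

The 3rd occurrence is 2 intervals after the first: 2 × 21 = 42 days after 22 March 2019.
March has 31 days — 9 days to the end of March leaves 33.
April has 30 days (3 left).
3 days into May → 3 May 2019.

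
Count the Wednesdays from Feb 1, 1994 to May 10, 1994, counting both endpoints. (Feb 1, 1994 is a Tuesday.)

14

Feb 1, 1994 is a Tuesday; the first Wednesday on or after it is Feb 2, 1994 (1 day later).
From Feb 2, 1994 to May 10, 1994: 26 + 31 + 30 + 10 = 97 days (rest of Feb, Mar, Apr, May).
97 ÷ 7 = 13 full weeks with remainder 6, so 13 more Wednesdays after the first → 14.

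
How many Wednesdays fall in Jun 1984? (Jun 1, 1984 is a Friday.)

4

Jun 1, 1984 is a Friday; the first Wednesday on or after it is Jun 6, 1984 (5 days later).
From Jun 6, 1984 to Jun 30, 1984 is 30 − 6 = 24 days.
24 ÷ 7 = 3 full weeks with remainder 3, so 3 more Wednesdays after the first → 4.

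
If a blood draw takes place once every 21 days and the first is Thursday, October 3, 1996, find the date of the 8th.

February 27, 1997

The 8th occurrence is 7 intervals after the first: 7 × 21 = 147 days after October 3, 1996.
October has 31 days — 28 days to the end of October leaves 119.
November has 30 days (89 left).
December has 31 days (58 left).
January has 31 days (27 left).
27 days into February → February 27, 1997.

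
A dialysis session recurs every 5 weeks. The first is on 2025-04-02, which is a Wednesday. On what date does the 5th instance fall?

2025-08-20

The 5th occurrence is 4 intervals after the first: 4 × 35 = 140 days after 2025-04-02.
April has 30 days — 28 days to the end of April leaves 112.
May has 31 days (81 left).
June has 30 days (51 left).
July has 31 days (20 left).
20 days into August → 2025-08-20.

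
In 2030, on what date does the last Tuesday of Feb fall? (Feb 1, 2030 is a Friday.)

Feb 2030 begins on a Friday, so the first Tuesday is Feb 5 (4 days later).
Feb 2030 has 28 days. Adding weeks: 5, 12, 19, 26 — the last one ≤ 28 is the 26th.

Feb 26, 2030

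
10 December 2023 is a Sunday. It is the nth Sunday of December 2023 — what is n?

Day 10 falls in week ⌈10/7⌉ of the month.
Days 1–7 hold the 1st Sunday, 8–14 the 2nd, 15–21 the 3rd, 22–28 the 4th, 29–31 the 5th.
10 is in the range for the 2nd.

2nd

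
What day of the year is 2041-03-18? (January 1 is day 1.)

77

Days in months before March: 31 + 28 = 59.
Plus 18 days into March → day 77.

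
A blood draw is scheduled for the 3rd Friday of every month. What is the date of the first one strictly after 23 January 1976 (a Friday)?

January 1976 starts on a Thursday; its first Friday is the 2nd, so the 3rd Friday is the 16th — 16 January 1976.
That is not after 23 January 1976, so look at February 1976.
February 1976 starts on a Sunday; its first Friday is the 6th, so the 3rd Friday is the 20th — 20 February 1976.

20 February 1976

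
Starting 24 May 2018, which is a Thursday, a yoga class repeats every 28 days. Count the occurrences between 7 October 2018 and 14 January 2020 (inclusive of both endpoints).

17

Occurrences land 28·i days after 24 May 2018 for i = 0, 1, 2, …
7 October 2018 is 136 days after the start; 136 ÷ 28 = 4 remainder 24; since the remainder is 24, round up to i = 5. First occurrence in the window: #6 on 11 October 2018 (5×28 = 140 days in).
14 January 2020 is 600 days after the start; 600 ÷ 28 = 21 remainder 12. Last occurrence in the window: #22 on 2 January 2020.
Occurrences #6 through #22: 17 in total.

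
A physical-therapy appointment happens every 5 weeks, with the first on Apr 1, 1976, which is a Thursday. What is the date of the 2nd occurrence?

May 6, 1976

The 2nd occurrence is 1 interval after the first: 1 × 35 = 35 days after Apr 1, 1976.
Apr has 30 days — 29 days to the end of Apr leaves 6.
6 days into May → May 6, 1976.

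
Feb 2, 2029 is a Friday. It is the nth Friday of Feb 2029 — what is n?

1st

Day 2 falls in week ⌈2/7⌉ of the month.
Days 1–7 hold the 1st Friday, 8–14 the 2nd, 15–21 the 3rd, 22–28 the 4th, 29–31 the 5th.
2 is in the range for the 1st.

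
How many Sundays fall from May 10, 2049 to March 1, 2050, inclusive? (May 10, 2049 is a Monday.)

42

May 10, 2049 is a Monday; the first Sunday on or after it is May 16, 2049 (6 days later).
From May 16, 2049 to March 1, 2050: 15 + 30 + 31 + 31 + 30 + 31 + 30 + 31 + 31 + 28 + 1 = 289 days (rest of May, June, July, August, September, October, November, December, January, February, March).
289 ÷ 7 = 41 full weeks with remainder 2, so 41 more Sundays after the first → 42.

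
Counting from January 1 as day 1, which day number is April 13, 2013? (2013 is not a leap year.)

103

Days in months before April: 31 + 28 + 31 = 90.
Plus 13 days into April → day 103.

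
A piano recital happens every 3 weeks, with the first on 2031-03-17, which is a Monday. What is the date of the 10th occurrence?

The 10th occurrence is 9 intervals after the first: 9 × 21 = 189 days after 2031-03-17.
March has 31 days — 14 days to the end of March leaves 175.
April has 30 days (145 left).
May has 31 days (114 left).
June has 30 days (84 left).
July has 31 days (53 left).
August has 31 days (22 left).
22 days into September → 2031-09-22.

2031-09-22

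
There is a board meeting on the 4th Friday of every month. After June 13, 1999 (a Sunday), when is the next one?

June 25, 1999

June 1999 starts on a Tuesday; its first Friday is the 4th, so the 4th Friday is the 25th — June 25, 1999.
June 25, 1999 is after June 13, 1999, so that is the next one.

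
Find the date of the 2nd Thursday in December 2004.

2004-12-09

The first Thursday of December 2004 is December 2.
The 2nd Thursday is 1 weeks later: 2 + 7 = 9.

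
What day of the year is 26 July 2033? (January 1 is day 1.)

Days in months before July: 31 + 28 + 31 + 30 + 31 + 30 = 181.
Plus 26 days into July → day 207.

207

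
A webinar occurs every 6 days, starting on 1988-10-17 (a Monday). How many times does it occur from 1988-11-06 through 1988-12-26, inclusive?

Occurrences land 6·i days after 1988-10-17 for i = 0, 1, 2, …
1988-11-06 is 20 days after the start; 20 ÷ 6 = 3 remainder 2; since the remainder is 2, round up to i = 4. First occurrence in the window: #5 on 1988-11-10 (4×6 = 24 days in).
1988-12-26 is 70 days after the start; 70 ÷ 6 = 11 remainder 4. Last occurrence in the window: #12 on 1988-12-22.
Occurrences #5 through #12: 8 in total.

8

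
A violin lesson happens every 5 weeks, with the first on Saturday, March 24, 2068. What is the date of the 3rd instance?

June 2, 2068

The 3rd occurrence is 2 intervals after the first: 2 × 35 = 70 days after March 24, 2068.
March has 31 days — 7 days to the end of March leaves 63.
April has 30 days (33 left).
May has 31 days (2 left).
2 days into June → June 2, 2068.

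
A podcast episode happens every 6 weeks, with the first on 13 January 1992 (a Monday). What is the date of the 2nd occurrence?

24 February 1992

The 2nd occurrence is 1 interval after the first: 1 × 42 = 42 days after 13 January 1992.
January has 31 days — 18 days to the end of January leaves 24.
24 days into February → 24 February 1992.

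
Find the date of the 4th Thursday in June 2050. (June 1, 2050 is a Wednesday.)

June 2050 begins on a Wednesday, so the first Thursday is June 2 (1 day later).
The 4th Thursday is 3 weeks later: 2 + 21 = 23.

June 23, 2050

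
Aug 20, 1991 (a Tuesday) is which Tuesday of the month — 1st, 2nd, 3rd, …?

3rd

Day 20 falls in week ⌈20/7⌉ of the month.
Days 1–7 hold the 1st Tuesday, 8–14 the 2nd, 15–21 the 3rd, 22–28 the 4th, 29–31 the 5th.
20 is in the range for the 3rd.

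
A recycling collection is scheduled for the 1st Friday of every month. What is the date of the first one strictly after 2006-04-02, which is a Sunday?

2006-04-07

April 2006 starts on a Saturday, so its 1st Friday is 2006-04-07 (6 days in).
2006-04-07 is after 2006-04-02, so that is the next one.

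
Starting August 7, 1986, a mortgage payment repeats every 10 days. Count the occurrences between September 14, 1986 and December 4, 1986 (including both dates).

Occurrences land 10·i days after August 7, 1986 for i = 0, 1, 2, …
September 14, 1986 is 38 days after the start; 38 ÷ 10 = 3 remainder 8; since the remainder is 8, round up to i = 4. First occurrence in the window: #5 on September 16, 1986 (4×10 = 40 days in).
December 4, 1986 is 119 days after the start; 119 ÷ 10 = 11 remainder 9. Last occurrence in the window: #12 on November 25, 1986.
Occurrences #5 through #12: 8 in total.

8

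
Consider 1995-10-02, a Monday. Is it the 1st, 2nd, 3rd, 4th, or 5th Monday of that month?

1st

Day 2 falls in week ⌈2/7⌉ of the month.
Days 1–7 hold the 1st Monday, 8–14 the 2nd, 15–21 the 3rd, 22–28 the 4th, 29–31 the 5th.
2 is in the range for the 1st.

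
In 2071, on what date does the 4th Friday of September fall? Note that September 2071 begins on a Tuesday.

25 September 2071

September 2071 begins on a Tuesday, so the first Friday is September 4 (3 days later).
The 4th Friday is 3 weeks later: 4 + 21 = 25.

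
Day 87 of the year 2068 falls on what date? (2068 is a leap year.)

January has 31 days (87 − 31 = 56 remain).
February has 29 days (56 − 29 = 27 remain).
27 into March → March 27.

2068-03-27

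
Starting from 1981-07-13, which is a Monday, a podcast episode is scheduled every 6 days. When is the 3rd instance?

1981-07-25

The 3rd occurrence is 2 intervals after the first: 2 × 6 = 12 days after 1981-07-13.
12 days later is 1981-07-25.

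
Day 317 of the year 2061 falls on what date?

January has 31 days (317 − 31 = 286 remain).
February has 28 days (286 − 28 = 258 remain).
March has 31 days (258 − 31 = 227 remain).
April has 30 days (227 − 30 = 197 remain).
May has 31 days (197 − 31 = 166 remain).
June has 30 days (166 − 30 = 136 remain).
July has 31 days (136 − 31 = 105 remain).
August has 31 days (105 − 31 = 74 remain).
September has 30 days (74 − 30 = 44 remain).
October has 31 days (44 − 31 = 13 remain).
13 into November → November 13.

November 13, 2061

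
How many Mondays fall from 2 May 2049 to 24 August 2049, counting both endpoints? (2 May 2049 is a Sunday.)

2 May 2049 is a Sunday; the first Monday on or after it is 3 May 2049 (1 day later).
From 3 May 2049 to 24 August 2049: 28 + 30 + 31 + 24 = 113 days (rest of May, June, July, August).
113 ÷ 7 = 16 full weeks with remainder 1, so 16 more Mondays after the first → 17.

17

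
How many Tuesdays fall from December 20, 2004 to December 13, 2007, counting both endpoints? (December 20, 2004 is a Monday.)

156

December 20, 2004 is a Monday; the first Tuesday on or after it is December 21, 2004 (1 day later).
From December 21, 2004 to December 13, 2007: 10 + 365 + 365 + 347 = 1087 days (rest of 2004, 2005, 2006, to December 13, 2007 in 2007).
1087 ÷ 7 = 155 full weeks with remainder 2, so 155 more Tuesdays after the first → 156.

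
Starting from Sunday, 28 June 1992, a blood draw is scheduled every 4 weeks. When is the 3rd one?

The 3rd occurrence is 2 intervals after the first: 2 × 28 = 56 days after 28 June 1992.
June has 30 days — 2 days to the end of June leaves 54.
July has 31 days (23 left).
23 days into August → 23 August 1992.

23 August 1992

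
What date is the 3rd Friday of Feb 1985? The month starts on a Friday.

Feb 15, 1985

Feb 1985 begins on a Friday, so the first Friday is Feb 1.
The 3rd Friday is 2 weeks later: 1 + 14 = 15.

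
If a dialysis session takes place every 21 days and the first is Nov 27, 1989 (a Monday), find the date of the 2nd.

Dec 18, 1989

The 2nd occurrence is 1 interval after the first: 1 × 21 = 21 days after Nov 27, 1989.
Nov has 30 days — 3 days to the end of Nov leaves 18.
18 days into Dec → Dec 18, 1989.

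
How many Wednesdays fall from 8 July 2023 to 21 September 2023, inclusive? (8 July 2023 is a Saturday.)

11

8 July 2023 is a Saturday; the first Wednesday on or after it is 12 July 2023 (4 days later).
From 12 July 2023 to 21 September 2023: 19 + 31 + 21 = 71 days (rest of July, August, September).
71 ÷ 7 = 10 full weeks with remainder 1, so 10 more Wednesdays after the first → 11.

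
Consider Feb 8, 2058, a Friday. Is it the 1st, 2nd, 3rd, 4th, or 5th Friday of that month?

2nd

Day 8 falls in week ⌈8/7⌉ of the month.
Days 1–7 hold the 1st Friday, 8–14 the 2nd, 15–21 the 3rd, 22–28 the 4th, 29–31 the 5th.
8 is in the range for the 2nd.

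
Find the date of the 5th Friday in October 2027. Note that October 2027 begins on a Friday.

29 October 2027

October 2027 begins on a Friday, so the first Friday is October 1.
The 5th Friday is 4 weeks later: 1 + 28 = 29.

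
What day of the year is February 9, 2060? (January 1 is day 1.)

Days in months before February: 31 = 31.
Plus 9 days into February → day 40.

40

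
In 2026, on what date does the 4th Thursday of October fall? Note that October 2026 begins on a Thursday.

2026-10-22

October 2026 begins on a Thursday, so the first Thursday is October 1.
The 4th Thursday is 3 weeks later: 1 + 21 = 22.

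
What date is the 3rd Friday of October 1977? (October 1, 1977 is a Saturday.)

21 October 1977

October 1977 begins on a Saturday, so the first Friday is October 7 (6 days later).
The 3rd Friday is 2 weeks later: 7 + 14 = 21.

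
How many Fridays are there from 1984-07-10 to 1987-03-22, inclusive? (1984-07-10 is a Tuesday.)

141

1984-07-10 is a Tuesday; the first Friday on or after it is 1984-07-13 (3 days later).
From 1984-07-13 to 1987-03-22: 171 + 365 + 365 + 81 = 982 days (rest of 1984, 1985, 1986, to 1987-03-22 in 1987).
982 ÷ 7 = 140 full weeks with remainder 2, so 140 more Fridays after the first → 141.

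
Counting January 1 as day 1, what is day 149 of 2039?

January has 31 days (149 − 31 = 118 remain).
February has 28 days (118 − 28 = 90 remain).
March has 31 days (90 − 31 = 59 remain).
April has 30 days (59 − 30 = 29 remain).
29 into May → May 29.

2039-05-29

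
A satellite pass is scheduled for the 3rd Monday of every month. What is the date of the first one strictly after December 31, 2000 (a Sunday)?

January 15, 2001

December 2000 starts on a Friday; its first Monday is the 4th, so the 3rd Monday is the 18th — December 18, 2000.
That is not after December 31, 2000, so look at January 2001.
January 2001 starts on a Monday; its first Monday is the 1st, so the 3rd Monday is the 15th — January 15, 2001.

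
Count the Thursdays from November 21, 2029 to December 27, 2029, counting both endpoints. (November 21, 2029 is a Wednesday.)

November 21, 2029 is a Wednesday; the first Thursday on or after it is November 22, 2029 (1 day later).
From November 22, 2029 to December 27, 2029: 8 + 27 = 35 days (rest of November, December).
35 ÷ 7 = 5 full weeks with remainder 0, so 5 more Thursdays after the first → 6.

6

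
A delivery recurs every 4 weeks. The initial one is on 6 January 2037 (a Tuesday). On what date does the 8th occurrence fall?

The 8th occurrence is 7 intervals after the first: 7 × 28 = 196 days after 6 January 2037.
January has 31 days — 25 days to the end of January leaves 171.
February has 28 days (143 left).
March has 31 days (112 left).
April has 30 days (82 left).
May has 31 days (51 left).
June has 30 days (21 left).
21 days into July → 21 July 2037.

21 July 2037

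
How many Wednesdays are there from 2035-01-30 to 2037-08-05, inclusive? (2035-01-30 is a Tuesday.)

2035-01-30 is a Tuesday; the first Wednesday on or after it is 2035-01-31 (1 day later).
From 2035-01-31 to 2037-08-05: 334 + 366 + 217 = 917 days (rest of 2035, 2036, to 2037-08-05 in 2037).
917 ÷ 7 = 131 full weeks with remainder 0, so 131 more Wednesdays after the first → 132.

132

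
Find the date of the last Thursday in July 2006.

July 27, 2006

The first Thursday of July 2006 is July 6.
July 2006 has 31 days. Adding weeks: 6, 13, 20, 27 — the last one ≤ 31 is the 27th.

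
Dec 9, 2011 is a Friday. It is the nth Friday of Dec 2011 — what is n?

Day 9 falls in week ⌈9/7⌉ of the month.
Days 1–7 hold the 1st Friday, 8–14 the 2nd, 15–21 the 3rd, 22–28 the 4th, 29–31 the 5th.
9 is in the range for the 2nd.

2nd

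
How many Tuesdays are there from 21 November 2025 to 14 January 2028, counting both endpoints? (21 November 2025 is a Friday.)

21 November 2025 is a Friday; the first Tuesday on or after it is 25 November 2025 (4 days later).
From 25 November 2025 to 14 January 2028: 36 + 365 + 365 + 14 = 780 days (rest of 2025, 2026, 2027, to 14 January 2028 in 2028).
780 ÷ 7 = 111 full weeks with remainder 3, so 111 more Tuesdays after the first → 112.

112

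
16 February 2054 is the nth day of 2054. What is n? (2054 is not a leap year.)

47

Days in months before February: 31 = 31.
Plus 16 days into February → day 47.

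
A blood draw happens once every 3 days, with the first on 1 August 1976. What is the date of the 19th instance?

24 September 1976

The 19th occurrence is 18 intervals after the first: 18 × 3 = 54 days after 1 August 1976.
August has 31 days — 30 days to the end of August leaves 24.
24 days into September → 24 September 1976.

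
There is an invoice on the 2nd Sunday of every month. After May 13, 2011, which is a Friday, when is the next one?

May 2011 starts on a Sunday; its first Sunday is the 1st, so the 2nd Sunday is the 8th — May 8, 2011.
That is not after May 13, 2011, so look at Jun 2011.
Jun 2011 starts on a Wednesday; its first Sunday is the 5th, so the 2nd Sunday is the 12th — Jun 12, 2011.

Jun 12, 2011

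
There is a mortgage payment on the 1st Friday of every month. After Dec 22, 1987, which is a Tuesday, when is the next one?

Jan 1, 1988

Dec 1987 starts on a Tuesday, so its 1st Friday is Dec 4, 1987 (3 days in).
That is not after Dec 22, 1987, so look at Jan 1988.
Jan 1988 starts on a Friday, so its 1st Friday is Jan 1, 1988.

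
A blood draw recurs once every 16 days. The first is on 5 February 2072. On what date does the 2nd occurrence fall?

21 February 2072

The 2nd occurrence is 1 interval after the first: 1 × 16 = 16 days after 5 February 2072.
16 days later is 21 February 2072.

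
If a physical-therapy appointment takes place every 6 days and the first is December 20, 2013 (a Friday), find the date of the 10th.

The 10th occurrence is 9 intervals after the first: 9 × 6 = 54 days after December 20, 2013.
December has 31 days — 11 days to the end of December leaves 43.
January has 31 days (12 left).
12 days into February → February 12, 2014.

February 12, 2014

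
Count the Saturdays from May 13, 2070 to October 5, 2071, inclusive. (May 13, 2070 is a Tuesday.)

73

May 13, 2070 is a Tuesday; the first Saturday on or after it is May 17, 2070 (4 days later).
From May 17, 2070 to October 5, 2071: 228 + 278 = 506 days (rest of 2070, to October 5, 2071 in 2071).
506 ÷ 7 = 72 full weeks with remainder 2, so 72 more Saturdays after the first → 73.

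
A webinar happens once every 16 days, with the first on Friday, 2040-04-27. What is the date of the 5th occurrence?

2040-06-30

The 5th occurrence is 4 intervals after the first: 4 × 16 = 64 days after 2040-04-27.
April has 30 days — 3 days to the end of April leaves 61.
May has 31 days (30 left).
30 days into June → 2040-06-30.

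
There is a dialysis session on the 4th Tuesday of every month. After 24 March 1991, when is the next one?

March 1991 starts on a Friday; its first Tuesday is the 5th, so the 4th Tuesday is the 26th — 26 March 1991.
26 March 1991 is after 24 March 1991, so that is the next one.

26 March 1991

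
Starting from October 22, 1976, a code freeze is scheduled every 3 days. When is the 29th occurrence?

January 14, 1977

The 29th occurrence is 28 intervals after the first: 28 × 3 = 84 days after October 22, 1976.
October has 31 days — 9 days to the end of October leaves 75.
November has 30 days (45 left).
December has 31 days (14 left).
14 days into January → January 14, 1977.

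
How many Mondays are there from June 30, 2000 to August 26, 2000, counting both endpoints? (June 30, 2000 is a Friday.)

8

June 30, 2000 is a Friday; the first Monday on or after it is July 3, 2000 (3 days later).
From July 3, 2000 to August 26, 2000: 28 + 26 = 54 days (rest of July, August).
54 ÷ 7 = 7 full weeks with remainder 5, so 7 more Mondays after the first → 8.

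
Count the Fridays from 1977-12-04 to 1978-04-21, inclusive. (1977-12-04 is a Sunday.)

20

1977-12-04 is a Sunday; the first Friday on or after it is 1977-12-09 (5 days later).
From 1977-12-09 to 1978-04-21: 22 + 31 + 28 + 31 + 21 = 133 days (rest of December, January, February, March, April).
133 ÷ 7 = 19 full weeks with remainder 0, so 19 more Fridays after the first → 20.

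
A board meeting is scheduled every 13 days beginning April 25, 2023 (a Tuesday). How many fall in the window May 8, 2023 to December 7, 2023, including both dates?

17

Occurrences land 13·i days after April 25, 2023 for i = 0, 1, 2, …
May 8, 2023 is 13 days after the start; 13 ÷ 13 = 1 remainder 0. First occurrence in the window: #2 on May 8, 2023 (1×13 = 13 days in).
December 7, 2023 is 226 days after the start; 226 ÷ 13 = 17 remainder 5. Last occurrence in the window: #18 on December 2, 2023.
Occurrences #2 through #18: 17 in total.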